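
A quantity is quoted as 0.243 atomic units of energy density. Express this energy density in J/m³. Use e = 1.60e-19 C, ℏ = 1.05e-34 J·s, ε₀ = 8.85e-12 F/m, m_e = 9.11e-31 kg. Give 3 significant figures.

One atomic unit of energy density: u_au = E_h/a₀³ = m_e⁴e¹⁰/((4πε₀)⁵ℏ⁸) = 3.01e13 J/m³.
0.243 × 3.01e13 J/m³ = 7.32e12 J/m³

7.32e12 J/m³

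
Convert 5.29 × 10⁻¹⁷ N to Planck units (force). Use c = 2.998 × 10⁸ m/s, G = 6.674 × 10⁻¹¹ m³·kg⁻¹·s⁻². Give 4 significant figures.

4.370 × 10⁻⁶¹

Planck force: F_P = c⁴/G = 1.210 × 10⁴⁴ N.
5.29 × 10⁻¹⁷ / 1.210 × 10⁴⁴ = 4.370 × 10⁻⁶¹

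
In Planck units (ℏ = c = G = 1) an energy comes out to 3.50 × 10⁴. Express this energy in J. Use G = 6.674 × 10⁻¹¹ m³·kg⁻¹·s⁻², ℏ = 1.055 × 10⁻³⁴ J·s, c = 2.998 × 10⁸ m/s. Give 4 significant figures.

6.848 × 10¹³ J

One Planck energy: E_P = √(ℏc⁵/G) = 1.957 × 10⁹ J.
3.50 × 10⁴ × 1.957 × 10⁹ J = 6.848 × 10¹³ J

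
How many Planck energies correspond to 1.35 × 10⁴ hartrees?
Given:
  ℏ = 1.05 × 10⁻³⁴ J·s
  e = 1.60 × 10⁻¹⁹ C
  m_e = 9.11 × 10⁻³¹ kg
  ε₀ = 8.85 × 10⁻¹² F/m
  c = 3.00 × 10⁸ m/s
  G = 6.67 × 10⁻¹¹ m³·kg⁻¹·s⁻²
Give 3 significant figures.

hartree: E_h = m_e e⁴/(4πε₀ℏ)² = 4.38 × 10⁻¹⁸ J
Planck energy: E_P = √(ℏc⁵/G) = 1.96 × 10⁹ J
1.35 × 10⁴ × 4.38 × 10⁻¹⁸ / 1.96 × 10⁹ = 3.02 × 10⁻²³

3.02 × 10⁻²³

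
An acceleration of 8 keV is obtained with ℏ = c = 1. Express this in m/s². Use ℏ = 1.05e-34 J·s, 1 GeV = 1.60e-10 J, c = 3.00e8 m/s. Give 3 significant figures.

3.66e27 m/s²

Acceleration is [L]/[T]² = c·[E]/ℏ.
1 GeV → c/ℏ × (1 GeV in J) = 4.57e32 m/s².
Convert the energy scale: 8 keV = 8.00e-6 GeV.
Result: 8.00e-6 × 4.57e32 = 3.66e27 m/s².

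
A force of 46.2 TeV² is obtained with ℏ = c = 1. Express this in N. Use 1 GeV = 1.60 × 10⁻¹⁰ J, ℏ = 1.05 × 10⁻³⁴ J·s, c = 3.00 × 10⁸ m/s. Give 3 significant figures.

Force is [E]/[L] = [E]²/(ℏc); restore (ℏc)⁻¹.
1 GeV² → 1/(ℏc) × (1 GeV in J)² = 8.13 × 10⁵ N.
Convert the energy scale: 46.2 TeV² = 4.62 × 10⁷ GeV².
Result: 4.62 × 10⁷ × 8.13 × 10⁵ = 3.75 × 10¹³ N.

3.75 × 10¹³ N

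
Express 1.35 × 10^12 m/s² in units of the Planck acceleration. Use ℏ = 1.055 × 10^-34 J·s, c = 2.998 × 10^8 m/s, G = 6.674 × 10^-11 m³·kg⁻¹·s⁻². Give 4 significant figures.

Planck acceleration: a_P = √(c⁷/(ℏG)) = 5.560 × 10^51 m/s².
1.35 × 10^12 / 5.560 × 10^51 = 2.428 × 10^-40

2.428 × 10^-40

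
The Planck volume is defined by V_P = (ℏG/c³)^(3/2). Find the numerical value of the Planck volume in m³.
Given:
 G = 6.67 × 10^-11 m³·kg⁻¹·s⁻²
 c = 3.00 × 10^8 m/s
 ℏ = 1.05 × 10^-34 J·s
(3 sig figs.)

4.18 × 10^-105 m³

V_P = (ℏG/c³)^(3/2)
  = √(1.75 × 10^-209)
  = 4.18 × 10^-105 m³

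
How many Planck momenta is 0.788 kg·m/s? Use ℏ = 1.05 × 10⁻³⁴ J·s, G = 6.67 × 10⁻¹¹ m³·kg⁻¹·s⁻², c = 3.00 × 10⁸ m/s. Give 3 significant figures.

0.121

Planck momentum: p_P = √(ℏc³/G) = 6.52 kg·m/s.
0.788 / 6.52 = 0.121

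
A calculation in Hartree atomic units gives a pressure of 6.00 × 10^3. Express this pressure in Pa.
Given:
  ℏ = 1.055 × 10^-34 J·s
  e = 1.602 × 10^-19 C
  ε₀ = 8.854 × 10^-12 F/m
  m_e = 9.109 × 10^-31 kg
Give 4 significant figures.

1.757 × 10^17 Pa

One atomic unit of pressure: P_au = E_h/a₀³ = m_e⁴e¹⁰/((4πε₀)⁵ℏ⁸) = 2.929 × 10^13 Pa.
6.00 × 10^3 × 2.929 × 10^13 Pa = 1.757 × 10^17 Pa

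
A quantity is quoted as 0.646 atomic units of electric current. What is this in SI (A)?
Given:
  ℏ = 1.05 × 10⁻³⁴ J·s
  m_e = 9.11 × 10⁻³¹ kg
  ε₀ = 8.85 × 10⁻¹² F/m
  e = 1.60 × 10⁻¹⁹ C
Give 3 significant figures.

4.31 × 10⁻³ A

One atomic unit of electric current: I_au = e E_h/ℏ = m_e e⁵/((4πε₀)²ℏ³) = 6.67 × 10⁻³ A.
0.646 × 6.67 × 10⁻³ A = 4.31 × 10⁻³ A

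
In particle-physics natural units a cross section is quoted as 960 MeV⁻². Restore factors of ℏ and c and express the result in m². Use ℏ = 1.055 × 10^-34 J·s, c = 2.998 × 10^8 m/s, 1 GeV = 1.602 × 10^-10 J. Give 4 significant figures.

Area is [L]² = [E]⁻²·(ℏc)²; restore (ℏc)².
1 GeV⁻² → (ℏc)² × (1 GeV in J)⁻² = 3.898 × 10^-32 m².
Convert the energy scale: 960 MeV⁻² = 9.60 × 10^8 GeV⁻².
Result: 9.60 × 10^8 × 3.898 × 10^-32 = 3.742 × 10^-23 m².

3.742 × 10^-23 m²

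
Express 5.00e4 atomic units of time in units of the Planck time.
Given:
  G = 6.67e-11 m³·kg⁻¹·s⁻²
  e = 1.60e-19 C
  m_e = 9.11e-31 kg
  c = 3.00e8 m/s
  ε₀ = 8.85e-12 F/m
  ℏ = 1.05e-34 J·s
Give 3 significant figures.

atomic unit of time: τ_au = (4πε₀)²ℏ³/(m_e e⁴) = 2.40e-17 s
Planck time: t_P = √(ℏG/c⁵) = 5.37e-44 s
5.00e4 × 2.40e-17 / 5.37e-44 = 2.23e31

2.23e31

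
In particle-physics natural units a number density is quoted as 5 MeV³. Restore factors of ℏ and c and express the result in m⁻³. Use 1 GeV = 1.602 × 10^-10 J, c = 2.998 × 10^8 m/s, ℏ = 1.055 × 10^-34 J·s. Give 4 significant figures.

6.497 × 10^38 m⁻³

Number density is [L]⁻³ = [E]³/(ℏc)³.
1 GeV³ → 1/(ℏc)³ × (1 GeV in J)³ = 1.299 × 10^47 m⁻³.
Convert the energy scale: 5 MeV³ = 5.00 × 10^-9 GeV³.
Result: 5.00 × 10^-9 × 1.299 × 10^47 = 6.497 × 10^38 m⁻³.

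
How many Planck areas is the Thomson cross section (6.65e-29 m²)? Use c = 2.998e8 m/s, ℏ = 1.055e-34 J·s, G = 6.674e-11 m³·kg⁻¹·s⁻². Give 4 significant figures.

Planck area: A_P = ℏG/c³ = 2.613e-70 m².
6.65e-29 / 2.613e-70 = 2.545e41

2.545e41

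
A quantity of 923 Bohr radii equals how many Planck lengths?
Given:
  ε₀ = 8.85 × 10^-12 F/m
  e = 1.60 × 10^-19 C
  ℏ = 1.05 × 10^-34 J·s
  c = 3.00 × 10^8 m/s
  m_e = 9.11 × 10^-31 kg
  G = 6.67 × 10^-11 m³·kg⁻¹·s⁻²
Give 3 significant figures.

3.01 × 10^27

Bohr radius: a₀ = 4πε₀ℏ²/(m_e e²) = 5.26 × 10^-11 m
Planck length: ℓ_P = √(ℏG/c³) = 1.61 × 10^-35 m
923 × 5.26 × 10^-11 / 1.61 × 10^-35 = 3.01 × 10^27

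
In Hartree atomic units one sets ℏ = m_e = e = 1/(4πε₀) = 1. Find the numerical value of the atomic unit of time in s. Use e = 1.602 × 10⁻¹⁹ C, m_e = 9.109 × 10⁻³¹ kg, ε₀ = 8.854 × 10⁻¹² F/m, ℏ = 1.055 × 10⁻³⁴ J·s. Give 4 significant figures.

τ_au = (4πε₀)²ℏ³/(m_e e⁴)
E_h = 4.354 × 10⁻¹⁸ J
ℏ/E_h = 2.423 × 10⁻¹⁷ s

2.423 × 10⁻¹⁷ s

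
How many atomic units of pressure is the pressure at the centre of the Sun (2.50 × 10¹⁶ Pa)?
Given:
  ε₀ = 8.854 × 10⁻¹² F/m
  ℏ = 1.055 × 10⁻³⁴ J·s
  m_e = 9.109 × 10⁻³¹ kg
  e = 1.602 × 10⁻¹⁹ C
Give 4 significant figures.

atomic unit of pressure: P_au = E_h/a₀³ = m_e⁴e¹⁰/((4πε₀)⁵ℏ⁸) = 2.929 × 10¹³ Pa.
2.50 × 10¹⁶ / 2.929 × 10¹³ = 853.5

853.5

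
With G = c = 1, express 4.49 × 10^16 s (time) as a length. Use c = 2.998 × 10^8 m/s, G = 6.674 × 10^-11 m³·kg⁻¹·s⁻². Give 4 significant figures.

Time → length via c.
4.49 × 10^16 s × (c) = 1.346 × 10^25 m

1.346 × 10^25 m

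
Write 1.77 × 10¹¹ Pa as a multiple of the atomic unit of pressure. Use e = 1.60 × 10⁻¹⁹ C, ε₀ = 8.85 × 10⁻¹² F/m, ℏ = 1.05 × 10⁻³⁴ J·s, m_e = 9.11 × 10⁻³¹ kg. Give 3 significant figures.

atomic unit of pressure: P_au = E_h/a₀³ = m_e⁴e¹⁰/((4πε₀)⁵ℏ⁸) = 3.01 × 10¹³ Pa.
1.77 × 10¹¹ / 3.01 × 10¹³ = 5.87 × 10⁻³

5.87 × 10⁻³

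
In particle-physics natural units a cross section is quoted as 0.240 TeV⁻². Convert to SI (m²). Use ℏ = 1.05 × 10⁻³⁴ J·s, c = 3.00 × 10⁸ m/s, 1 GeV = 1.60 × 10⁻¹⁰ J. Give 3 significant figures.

Area is [L]² = [E]⁻²·(ℏc)²; restore (ℏc)².
1 GeV⁻² → (ℏc)² × (1 GeV in J)⁻² = 3.88 × 10⁻³² m².
Convert the energy scale: 0.240 TeV⁻² = 2.40 × 10⁻⁷ GeV⁻².
Result: 2.40 × 10⁻⁷ × 3.88 × 10⁻³² = 9.30 × 10⁻³⁹ m².

9.30 × 10⁻³⁹ m²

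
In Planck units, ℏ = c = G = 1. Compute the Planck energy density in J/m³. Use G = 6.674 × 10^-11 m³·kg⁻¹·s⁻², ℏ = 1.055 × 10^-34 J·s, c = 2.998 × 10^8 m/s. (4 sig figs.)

4.632 × 10^113 J/m³

Dimensional analysis gives u_P = c⁷/(ℏG²).
  = 2.177 × 10^59 / 4.699 × 10^-55
  = 4.632 × 10^113 J/m³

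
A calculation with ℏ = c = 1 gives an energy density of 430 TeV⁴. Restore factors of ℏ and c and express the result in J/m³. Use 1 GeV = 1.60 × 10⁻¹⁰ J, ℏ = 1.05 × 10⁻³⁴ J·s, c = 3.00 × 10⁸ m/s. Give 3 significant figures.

9.02 × 10⁵¹ J/m³

[E]/[L]³ = [E]⁴/(ℏc)³; restore (ℏc)⁻³.
1 GeV⁴ → 1/(ℏc)³ × (1 GeV in J)⁴ = 2.10 × 10³⁷ J/m³.
Convert the energy scale: 430 TeV⁴ = 4.30 × 10¹⁴ GeV⁴.
Result: 4.30 × 10¹⁴ × 2.10 × 10³⁷ = 9.02 × 10⁵¹ J/m³.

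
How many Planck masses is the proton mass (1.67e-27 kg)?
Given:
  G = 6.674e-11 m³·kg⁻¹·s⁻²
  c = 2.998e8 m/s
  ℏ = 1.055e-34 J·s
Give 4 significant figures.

7.671e-20

Planck mass: m_P = √(ℏc/G) = 2.177e-8 kg.
1.67e-27 / 2.177e-8 = 7.671e-20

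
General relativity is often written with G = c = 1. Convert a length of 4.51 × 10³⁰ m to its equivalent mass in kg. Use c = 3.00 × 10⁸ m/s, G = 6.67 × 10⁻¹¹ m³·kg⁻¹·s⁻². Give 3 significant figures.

Length → mass via c²/G.
4.51 × 10³⁰ m × (c²/G) = 6.09 × 10⁵⁷ kg

6.09 × 10⁵⁷ kg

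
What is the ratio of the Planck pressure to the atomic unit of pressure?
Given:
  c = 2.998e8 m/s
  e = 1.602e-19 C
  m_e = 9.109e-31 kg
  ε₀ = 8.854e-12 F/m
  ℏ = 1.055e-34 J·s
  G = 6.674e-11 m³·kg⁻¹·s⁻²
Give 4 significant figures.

Planck pressure: p_P = c⁷/(ℏG²) = 4.632e113 Pa
atomic unit of pressure: P_au = E_h/a₀³ = m_e⁴e¹⁰/((4πε₀)⁵ℏ⁸) = 2.929e13 Pa
ratio = 4.632e113 / 2.929e13 = 1.581e100

1.581e100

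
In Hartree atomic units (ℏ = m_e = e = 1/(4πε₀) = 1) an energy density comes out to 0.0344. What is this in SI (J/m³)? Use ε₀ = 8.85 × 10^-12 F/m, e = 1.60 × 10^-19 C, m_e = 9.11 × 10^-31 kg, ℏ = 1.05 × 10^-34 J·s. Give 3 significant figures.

1.04 × 10^12 J/m³

One atomic unit of energy density: u_au = E_h/a₀³ = m_e⁴e¹⁰/((4πε₀)⁵ℏ⁸) = 3.01 × 10^13 J/m³.
0.0344 × 3.01 × 10^13 J/m³ = 1.04 × 10^12 J/m³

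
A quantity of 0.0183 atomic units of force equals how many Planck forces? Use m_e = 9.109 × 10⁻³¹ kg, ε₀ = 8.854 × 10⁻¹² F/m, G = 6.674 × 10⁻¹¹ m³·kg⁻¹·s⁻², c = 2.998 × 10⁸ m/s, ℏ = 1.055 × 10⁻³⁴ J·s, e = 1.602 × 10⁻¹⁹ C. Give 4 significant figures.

1.243 × 10⁻⁵³

atomic unit of force: F_au = E_h/a₀ = m_e²e⁶/((4πε₀)³ℏ⁴) = 8.220 × 10⁻⁸ N
Planck force: F_P = c⁴/G = 1.210 × 10⁴⁴ N
0.0183 × 8.220 × 10⁻⁸ / 1.210 × 10⁴⁴ = 1.243 × 10⁻⁵³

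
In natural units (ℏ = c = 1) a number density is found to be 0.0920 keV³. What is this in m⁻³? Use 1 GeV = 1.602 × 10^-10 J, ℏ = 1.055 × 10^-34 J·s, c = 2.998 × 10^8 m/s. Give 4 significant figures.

Number density is [L]⁻³ = [E]³/(ℏc)³.
1 GeV³ → 1/(ℏc)³ × (1 GeV in J)³ = 1.299 × 10^47 m⁻³.
Convert the energy scale: 0.0920 keV³ = 9.20 × 10^-20 GeV³.
Result: 9.20 × 10^-20 × 1.299 × 10^47 = 1.195 × 10^28 m⁻³.

1.195 × 10^28 m⁻³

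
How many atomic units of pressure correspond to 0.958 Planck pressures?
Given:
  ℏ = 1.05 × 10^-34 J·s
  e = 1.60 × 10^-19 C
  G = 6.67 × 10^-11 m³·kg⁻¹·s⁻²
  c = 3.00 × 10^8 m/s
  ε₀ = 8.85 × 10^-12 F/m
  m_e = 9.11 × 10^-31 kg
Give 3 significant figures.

Planck pressure: p_P = c⁷/(ℏG²) = 4.68 × 10^113 Pa
atomic unit of pressure: P_au = E_h/a₀³ = m_e⁴e¹⁰/((4πε₀)⁵ℏ⁸) = 3.01 × 10^13 Pa
0.958 × 4.68 × 10^113 / 3.01 × 10^13 = 1.49 × 10^100

1.49 × 10^100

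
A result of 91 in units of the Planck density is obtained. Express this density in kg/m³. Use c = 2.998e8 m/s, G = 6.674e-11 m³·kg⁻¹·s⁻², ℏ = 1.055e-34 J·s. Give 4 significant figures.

4.690e98 kg/m³

One Planck density: ρ_P = c⁵/(ℏG²) = 5.154e96 kg/m³.
91 × 5.154e96 kg/m³ = 4.690e98 kg/m³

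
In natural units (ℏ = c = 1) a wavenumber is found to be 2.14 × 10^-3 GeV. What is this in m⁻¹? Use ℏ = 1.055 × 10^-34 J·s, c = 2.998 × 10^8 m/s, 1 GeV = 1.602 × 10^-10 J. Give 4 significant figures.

Inverse length is [E]/(ℏc).
1 GeV → 1/(ℏc) × (1 GeV in J) = 5.065 × 10^15 m⁻¹.
Result: 2.14 × 10^-3 × 5.065 × 10^15 = 1.084 × 10^13 m⁻¹.

1.084 × 10^13 m⁻¹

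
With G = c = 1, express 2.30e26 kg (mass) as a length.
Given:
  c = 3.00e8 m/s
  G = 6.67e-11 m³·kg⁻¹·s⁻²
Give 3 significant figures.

In G = c = 1 units mass has dimensions of length; the conversion factor is G/c².
2.30e26 kg × (G/c²) = 0.170 m

0.170 m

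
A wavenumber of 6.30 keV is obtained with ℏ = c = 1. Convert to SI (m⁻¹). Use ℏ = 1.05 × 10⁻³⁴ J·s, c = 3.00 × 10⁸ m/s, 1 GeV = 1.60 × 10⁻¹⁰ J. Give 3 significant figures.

Inverse length is [E]/(ℏc).
1 GeV → 1/(ℏc) × (1 GeV in J) = 5.08 × 10¹⁵ m⁻¹.
Convert the energy scale: 6.30 keV = 6.30 × 10⁻⁶ GeV.
Result: 6.30 × 10⁻⁶ × 5.08 × 10¹⁵ = 3.20 × 10¹⁰ m⁻¹.

3.20 × 10¹⁰ m⁻¹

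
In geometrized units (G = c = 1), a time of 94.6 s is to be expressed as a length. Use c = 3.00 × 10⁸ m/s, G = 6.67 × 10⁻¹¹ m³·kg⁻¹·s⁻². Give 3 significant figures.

2.84 × 10¹⁰ m

Time → length via c.
94.6 s × (c) = 2.84 × 10¹⁰ m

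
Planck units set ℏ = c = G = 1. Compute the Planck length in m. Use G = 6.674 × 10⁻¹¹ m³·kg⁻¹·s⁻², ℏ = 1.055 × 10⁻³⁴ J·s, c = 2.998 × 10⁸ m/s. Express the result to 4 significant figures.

Dimensional analysis gives ℓ_P = √(ℏG/c³).
  = √(2.613 × 10⁻⁷⁰)
  = 1.616 × 10⁻³⁵ m

1.616 × 10⁻³⁵ m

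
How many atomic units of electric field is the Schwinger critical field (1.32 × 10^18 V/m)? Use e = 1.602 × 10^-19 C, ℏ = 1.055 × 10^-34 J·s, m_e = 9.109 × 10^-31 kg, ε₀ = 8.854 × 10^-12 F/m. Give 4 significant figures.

2.573 × 10^6

atomic unit of electric field: E_au = E_h/(e a₀) = m_e²e⁵/((4πε₀)³ℏ⁴) = 5.131 × 10^11 V/m.
1.32 × 10^18 / 5.131 × 10^11 = 2.573 × 10^6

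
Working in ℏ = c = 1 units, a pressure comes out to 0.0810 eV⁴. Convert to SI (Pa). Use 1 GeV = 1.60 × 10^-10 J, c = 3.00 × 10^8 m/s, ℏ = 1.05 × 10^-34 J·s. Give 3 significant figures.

Pressure is [E]/[L]³ = [E]⁴/(ℏc)³.
1 GeV⁴ → 1/(ℏc)³ × (1 GeV in J)⁴ = 2.10 × 10^37 Pa.
Convert the energy scale: 0.0810 eV⁴ = 8.10 × 10^-38 GeV⁴.
Result: 8.10 × 10^-38 × 2.10 × 10^37 = 1.70 Pa.

1.70 Pa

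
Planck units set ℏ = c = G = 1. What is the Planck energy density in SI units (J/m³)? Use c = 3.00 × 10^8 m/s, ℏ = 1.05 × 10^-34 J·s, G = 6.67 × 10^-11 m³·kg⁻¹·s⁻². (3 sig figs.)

From ℏ = c = G = 1 the energy density scale is u_P = c⁷/(ℏG²).
  = 2.19 × 10^59 / 4.67 × 10^-55
  = 4.68 × 10^113 J/m³

4.68 × 10^113 J/m³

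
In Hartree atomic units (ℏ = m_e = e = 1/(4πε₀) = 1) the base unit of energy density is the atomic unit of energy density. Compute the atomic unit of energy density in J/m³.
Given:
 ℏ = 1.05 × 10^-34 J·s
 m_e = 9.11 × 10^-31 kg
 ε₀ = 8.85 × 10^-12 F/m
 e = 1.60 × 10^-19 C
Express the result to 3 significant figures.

3.01 × 10^13 J/m³

u_au = E_h/a₀³ = m_e⁴e¹⁰/((4πε₀)⁵ℏ⁸)
E_h = 4.38 × 10^-18 J
a₀ = 5.26 × 10^-11 m
E_h/a₀³ = 3.01 × 10^13 J/m³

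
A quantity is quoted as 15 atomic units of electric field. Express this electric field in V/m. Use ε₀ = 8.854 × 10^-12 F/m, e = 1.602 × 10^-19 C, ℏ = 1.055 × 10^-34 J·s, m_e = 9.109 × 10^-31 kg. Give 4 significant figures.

One atomic unit of electric field: E_au = E_h/(e a₀) = m_e²e⁵/((4πε₀)³ℏ⁴) = 5.131 × 10^11 V/m.
15 × 5.131 × 10^11 V/m = 7.696 × 10^12 V/m

7.696 × 10^12 V/m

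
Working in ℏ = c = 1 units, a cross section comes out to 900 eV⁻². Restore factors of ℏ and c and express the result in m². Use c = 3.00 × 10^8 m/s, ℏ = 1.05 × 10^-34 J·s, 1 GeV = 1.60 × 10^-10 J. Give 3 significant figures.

Area is [L]² = [E]⁻²·(ℏc)²; restore (ℏc)².
1 GeV⁻² → (ℏc)² × (1 GeV in J)⁻² = 3.88 × 10^-32 m².
Convert the energy scale: 900 eV⁻² = 9.00 × 10^20 GeV⁻².
Result: 9.00 × 10^20 × 3.88 × 10^-32 = 3.49 × 10^-11 m².

3.49 × 10^-11 m²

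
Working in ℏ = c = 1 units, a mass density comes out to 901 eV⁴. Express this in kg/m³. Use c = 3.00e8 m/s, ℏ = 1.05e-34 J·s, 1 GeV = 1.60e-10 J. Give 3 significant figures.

Mass density is [E]/(c²[L]³) = [E]⁴/(ℏ³c⁵).
1 GeV⁴ → 1/(ℏ³c⁵) × (1 GeV in J)⁴ = 2.33e20 kg/m³.
Convert the energy scale: 901 eV⁴ = 9.01e-34 GeV⁴.
Result: 9.01e-34 × 2.33e20 = 2.10e-13 kg/m³.

2.10e-13 kg/m³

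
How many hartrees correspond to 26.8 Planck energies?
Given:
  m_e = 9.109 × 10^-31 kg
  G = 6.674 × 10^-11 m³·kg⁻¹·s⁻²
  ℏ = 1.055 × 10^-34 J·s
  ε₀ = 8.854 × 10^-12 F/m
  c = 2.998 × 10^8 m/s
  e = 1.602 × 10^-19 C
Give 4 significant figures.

1.204 × 10^28

Planck energy: E_P = √(ℏc⁵/G) = 1.957 × 10^9 J
hartree: E_h = m_e e⁴/(4πε₀ℏ)² = 4.354 × 10^-18 J
26.8 × 1.957 × 10^9 / 4.354 × 10^-18 = 1.204 × 10^28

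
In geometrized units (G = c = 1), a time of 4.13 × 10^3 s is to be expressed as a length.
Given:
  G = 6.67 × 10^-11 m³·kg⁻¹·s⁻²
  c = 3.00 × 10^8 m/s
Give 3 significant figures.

Time → length via c.
4.13 × 10^3 s × (c) = 1.24 × 10^12 m

1.24 × 10^12 m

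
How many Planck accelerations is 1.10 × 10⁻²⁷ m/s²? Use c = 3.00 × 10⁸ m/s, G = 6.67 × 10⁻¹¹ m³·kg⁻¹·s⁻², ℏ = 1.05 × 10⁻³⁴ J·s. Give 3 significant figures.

1.97 × 10⁻⁷⁹

Planck acceleration: a_P = √(c⁷/(ℏG)) = 5.59 × 10⁵¹ m/s².
1.10 × 10⁻²⁷ / 5.59 × 10⁵¹ = 1.97 × 10⁻⁷⁹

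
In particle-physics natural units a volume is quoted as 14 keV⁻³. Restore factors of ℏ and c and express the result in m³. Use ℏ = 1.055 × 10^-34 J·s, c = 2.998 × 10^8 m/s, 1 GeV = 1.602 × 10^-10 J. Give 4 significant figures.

Volume is [L]³ = [E]⁻³·(ℏc)³.
1 GeV⁻³ → (ℏc)³ × (1 GeV in J)⁻³ = 7.696 × 10^-48 m³.
Convert the energy scale: 14 keV⁻³ = 1.40 × 10^19 GeV⁻³.
Result: 1.40 × 10^19 × 7.696 × 10^-48 = 1.077 × 10^-28 m³.

1.077 × 10^-28 m³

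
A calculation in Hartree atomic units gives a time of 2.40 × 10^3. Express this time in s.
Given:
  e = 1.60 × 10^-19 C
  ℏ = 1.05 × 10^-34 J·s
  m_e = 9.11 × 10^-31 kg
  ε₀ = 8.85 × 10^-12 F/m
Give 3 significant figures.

5.76 × 10^-14 s

One atomic unit of time: τ_au = (4πε₀)²ℏ³/(m_e e⁴) = 2.40 × 10^-17 s.
2.40 × 10^3 × 2.40 × 10^-17 s = 5.76 × 10^-14 s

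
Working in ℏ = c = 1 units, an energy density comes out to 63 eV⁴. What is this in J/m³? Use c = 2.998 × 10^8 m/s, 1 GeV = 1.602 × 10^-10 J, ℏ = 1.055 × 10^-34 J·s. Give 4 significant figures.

[E]/[L]³ = [E]⁴/(ℏc)³; restore (ℏc)⁻³.
1 GeV⁴ → 1/(ℏc)³ × (1 GeV in J)⁴ = 2.082 × 10^37 J/m³.
Convert the energy scale: 63 eV⁴ = 6.30 × 10^-35 GeV⁴.
Result: 6.30 × 10^-35 × 2.082 × 10^37 = 1.311 × 10^3 J/m³.

1.311 × 10^3 J/m³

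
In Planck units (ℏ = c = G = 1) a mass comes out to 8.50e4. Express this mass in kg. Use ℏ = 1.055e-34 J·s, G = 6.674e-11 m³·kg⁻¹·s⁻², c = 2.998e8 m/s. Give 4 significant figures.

1.850e-3 kg

One Planck mass: m_P = √(ℏc/G) = 2.177e-8 kg.
8.50e4 × 2.177e-8 kg = 1.850e-3 kg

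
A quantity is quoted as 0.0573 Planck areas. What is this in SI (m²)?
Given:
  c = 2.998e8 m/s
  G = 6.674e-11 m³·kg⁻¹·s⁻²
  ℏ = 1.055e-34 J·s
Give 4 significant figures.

One Planck area: A_P = ℏG/c³ = 2.613e-70 m².
0.0573 × 2.613e-70 m² = 1.497e-71 m²

1.497e-71 m²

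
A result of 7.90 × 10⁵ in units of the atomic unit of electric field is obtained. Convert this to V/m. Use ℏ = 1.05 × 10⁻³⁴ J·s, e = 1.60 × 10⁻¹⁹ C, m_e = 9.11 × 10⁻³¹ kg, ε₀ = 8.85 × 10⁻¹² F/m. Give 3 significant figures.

One atomic unit of electric field: E_au = E_h/(e a₀) = m_e²e⁵/((4πε₀)³ℏ⁴) = 5.20 × 10¹¹ V/m.
7.90 × 10⁵ × 5.20 × 10¹¹ V/m = 4.11 × 10¹⁷ V/m

4.11 × 10¹⁷ V/m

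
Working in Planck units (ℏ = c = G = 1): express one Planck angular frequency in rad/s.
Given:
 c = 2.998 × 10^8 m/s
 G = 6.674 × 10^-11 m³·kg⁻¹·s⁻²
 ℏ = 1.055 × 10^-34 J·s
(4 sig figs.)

From ℏ = c = G = 1 the angular frequency scale is ω_P = √(c⁵/(ℏG)).
  = √(3.440 × 10^86)
  = 1.855 × 10^43 rad/s

1.855 × 10^43 rad/s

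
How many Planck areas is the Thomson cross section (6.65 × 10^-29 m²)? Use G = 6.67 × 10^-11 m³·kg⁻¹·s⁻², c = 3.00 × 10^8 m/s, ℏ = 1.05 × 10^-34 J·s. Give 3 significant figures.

2.56 × 10^41

Planck area: A_P = ℏG/c³ = 2.59 × 10^-70 m².
6.65 × 10^-29 / 2.59 × 10^-70 = 2.56 × 10^41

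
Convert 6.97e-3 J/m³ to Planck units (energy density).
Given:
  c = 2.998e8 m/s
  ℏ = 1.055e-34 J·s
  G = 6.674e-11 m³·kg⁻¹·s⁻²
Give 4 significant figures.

Planck energy density: u_P = c⁷/(ℏG²) = 4.632e113 J/m³.
6.97e-3 / 4.632e113 = 1.505e-116

1.505e-116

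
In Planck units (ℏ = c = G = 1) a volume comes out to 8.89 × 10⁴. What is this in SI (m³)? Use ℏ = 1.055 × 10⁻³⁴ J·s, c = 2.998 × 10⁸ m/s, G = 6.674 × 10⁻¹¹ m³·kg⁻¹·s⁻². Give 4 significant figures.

One Planck volume: V_P = (ℏG/c³)^(3/2) = 4.224 × 10⁻¹⁰⁵ m³.
8.89 × 10⁴ × 4.224 × 10⁻¹⁰⁵ m³ = 3.755 × 10⁻¹⁰⁰ m³

3.755 × 10⁻¹⁰⁰ m³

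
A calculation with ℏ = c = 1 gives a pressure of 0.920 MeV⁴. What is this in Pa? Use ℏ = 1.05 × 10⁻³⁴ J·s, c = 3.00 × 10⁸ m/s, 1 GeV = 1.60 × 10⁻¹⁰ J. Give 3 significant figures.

1.93 × 10²⁵ Pa

Pressure is [E]/[L]³ = [E]⁴/(ℏc)³.
1 GeV⁴ → 1/(ℏc)³ × (1 GeV in J)⁴ = 2.10 × 10³⁷ Pa.
Convert the energy scale: 0.920 MeV⁴ = 9.20 × 10⁻¹³ GeV⁴.
Result: 9.20 × 10⁻¹³ × 2.10 × 10³⁷ = 1.93 × 10²⁵ Pa.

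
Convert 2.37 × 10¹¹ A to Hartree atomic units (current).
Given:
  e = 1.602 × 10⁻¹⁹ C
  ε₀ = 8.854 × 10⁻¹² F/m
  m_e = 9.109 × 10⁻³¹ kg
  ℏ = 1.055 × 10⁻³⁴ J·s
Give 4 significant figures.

atomic unit of electric current: I_au = e E_h/ℏ = m_e e⁵/((4πε₀)²ℏ³) = 6.612 × 10⁻³ A.
2.37 × 10¹¹ / 6.612 × 10⁻³ = 3.584 × 10¹³

3.584 × 10¹³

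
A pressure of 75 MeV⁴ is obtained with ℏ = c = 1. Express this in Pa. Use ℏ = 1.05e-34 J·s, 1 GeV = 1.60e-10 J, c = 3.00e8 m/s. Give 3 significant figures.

Pressure is [E]/[L]³ = [E]⁴/(ℏc)³.
1 GeV⁴ → 1/(ℏc)³ × (1 GeV in J)⁴ = 2.10e37 Pa.
Convert the energy scale: 75 MeV⁴ = 7.50e-11 GeV⁴.
Result: 7.50e-11 × 2.10e37 = 1.57e27 Pa.

1.57e27 Pa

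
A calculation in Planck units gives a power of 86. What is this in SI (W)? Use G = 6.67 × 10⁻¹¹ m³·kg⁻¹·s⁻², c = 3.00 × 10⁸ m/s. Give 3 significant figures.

3.13 × 10⁵⁴ W

One Planck power: P_P = c⁵/G = 3.64 × 10⁵² W.
86 × 3.64 × 10⁵² W = 3.13 × 10⁵⁴ W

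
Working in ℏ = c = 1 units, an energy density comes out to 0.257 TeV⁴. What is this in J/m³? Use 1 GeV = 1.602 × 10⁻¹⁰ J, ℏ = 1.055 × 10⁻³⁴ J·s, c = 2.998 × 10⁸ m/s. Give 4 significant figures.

[E]/[L]³ = [E]⁴/(ℏc)³; restore (ℏc)⁻³.
1 GeV⁴ → 1/(ℏc)³ × (1 GeV in J)⁴ = 2.082 × 10³⁷ J/m³.
Convert the energy scale: 0.257 TeV⁴ = 2.57 × 10¹¹ GeV⁴.
Result: 2.57 × 10¹¹ × 2.082 × 10³⁷ = 5.350 × 10⁴⁸ J/m³.

5.350 × 10⁴⁸ J/m³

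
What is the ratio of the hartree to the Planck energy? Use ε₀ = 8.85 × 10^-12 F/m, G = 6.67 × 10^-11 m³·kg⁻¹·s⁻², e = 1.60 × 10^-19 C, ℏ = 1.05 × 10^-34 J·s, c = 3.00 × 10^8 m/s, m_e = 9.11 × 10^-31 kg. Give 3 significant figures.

hartree: E_h = m_e e⁴/(4πε₀ℏ)² = 4.38 × 10^-18 J
Planck energy: E_P = √(ℏc⁵/G) = 1.96 × 10^9 J
ratio = 4.38 × 10^-18 / 1.96 × 10^9 = 2.24 × 10^-27

2.24 × 10^-27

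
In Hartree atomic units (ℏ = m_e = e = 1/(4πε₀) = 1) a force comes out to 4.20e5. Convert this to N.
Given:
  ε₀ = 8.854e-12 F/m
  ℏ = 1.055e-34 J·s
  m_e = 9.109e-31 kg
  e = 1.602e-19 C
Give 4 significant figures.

One atomic unit of force: F_au = E_h/a₀ = m_e²e⁶/((4πε₀)³ℏ⁴) = 8.220e-8 N.
4.20e5 × 8.220e-8 N = 0.03452 N

0.03452 N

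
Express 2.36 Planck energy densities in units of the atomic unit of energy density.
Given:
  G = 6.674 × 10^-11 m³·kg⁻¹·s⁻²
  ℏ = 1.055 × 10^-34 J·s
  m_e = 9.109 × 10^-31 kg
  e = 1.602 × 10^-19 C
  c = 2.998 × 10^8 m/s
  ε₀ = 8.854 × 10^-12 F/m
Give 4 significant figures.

Planck energy density: u_P = c⁷/(ℏG²) = 4.632 × 10^113 J/m³
atomic unit of energy density: u_au = E_h/a₀³ = m_e⁴e¹⁰/((4πε₀)⁵ℏ⁸) = 2.929 × 10^13 J/m³
2.36 × 4.632 × 10^113 / 2.929 × 10^13 = 3.732 × 10^100

3.732 × 10^100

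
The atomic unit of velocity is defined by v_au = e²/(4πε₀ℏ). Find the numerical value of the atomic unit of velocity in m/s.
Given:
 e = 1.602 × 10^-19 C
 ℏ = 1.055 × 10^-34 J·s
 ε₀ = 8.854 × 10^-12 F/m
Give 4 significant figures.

v_au = e²/(4πε₀ℏ)
  = 2.566 × 10^-38 / 1.174 × 10^-44
  = 2.186 × 10^6 m/s

2.186 × 10^6 m/s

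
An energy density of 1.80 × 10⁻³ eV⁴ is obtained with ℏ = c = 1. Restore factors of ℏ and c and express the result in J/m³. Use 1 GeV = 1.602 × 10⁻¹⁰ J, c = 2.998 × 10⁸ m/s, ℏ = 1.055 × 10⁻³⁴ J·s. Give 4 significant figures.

[E]/[L]³ = [E]⁴/(ℏc)³; restore (ℏc)⁻³.
1 GeV⁴ → 1/(ℏc)³ × (1 GeV in J)⁴ = 2.082 × 10³⁷ J/m³.
Convert the energy scale: 1.80 × 10⁻³ eV⁴ = 1.80 × 10⁻³⁹ GeV⁴.
Result: 1.80 × 10⁻³⁹ × 2.082 × 10³⁷ = 0.03747 J/m³.

0.03747 J/m³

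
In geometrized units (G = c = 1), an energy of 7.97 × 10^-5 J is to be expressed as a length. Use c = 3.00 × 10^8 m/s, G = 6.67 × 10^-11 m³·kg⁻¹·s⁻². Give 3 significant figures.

Energy → length via G/c⁴.
7.97 × 10^-5 J × (G/c⁴) = 6.56 × 10^-49 m

6.56 × 10^-49 m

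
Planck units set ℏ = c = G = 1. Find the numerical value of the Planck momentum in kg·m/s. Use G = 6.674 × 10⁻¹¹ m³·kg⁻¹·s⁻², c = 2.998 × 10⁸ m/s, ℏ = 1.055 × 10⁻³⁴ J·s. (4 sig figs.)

6.527 kg·m/s

Dimensional analysis gives p_P = √(ℏc³/G).
  = √(42.60)
  = 6.527 kg·m/s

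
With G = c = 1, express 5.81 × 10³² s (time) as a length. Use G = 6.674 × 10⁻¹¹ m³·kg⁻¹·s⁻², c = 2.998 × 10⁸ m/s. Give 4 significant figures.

1.742 × 10⁴¹ m

Time → length via c.
5.81 × 10³² s × (c) = 1.742 × 10⁴¹ m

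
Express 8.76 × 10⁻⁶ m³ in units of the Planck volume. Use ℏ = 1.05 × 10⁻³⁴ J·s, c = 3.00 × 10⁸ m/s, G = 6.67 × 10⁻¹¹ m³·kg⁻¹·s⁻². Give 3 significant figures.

2.10 × 10⁹⁹

Planck volume: V_P = (ℏG/c³)^(3/2) = 4.18 × 10⁻¹⁰⁵ m³.
8.76 × 10⁻⁶ / 4.18 × 10⁻¹⁰⁵ = 2.10 × 10⁹⁹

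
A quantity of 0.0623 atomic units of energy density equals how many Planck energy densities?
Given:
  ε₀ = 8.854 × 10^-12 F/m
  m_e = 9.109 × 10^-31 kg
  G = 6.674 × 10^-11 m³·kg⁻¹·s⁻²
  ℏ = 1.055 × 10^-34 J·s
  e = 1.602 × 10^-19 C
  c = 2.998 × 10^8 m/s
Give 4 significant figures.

atomic unit of energy density: u_au = E_h/a₀³ = m_e⁴e¹⁰/((4πε₀)⁵ℏ⁸) = 2.929 × 10^13 J/m³
Planck energy density: u_P = c⁷/(ℏG²) = 4.632 × 10^113 J/m³
0.0623 × 2.929 × 10^13 / 4.632 × 10^113 = 3.939 × 10^-102

3.939 × 10^-102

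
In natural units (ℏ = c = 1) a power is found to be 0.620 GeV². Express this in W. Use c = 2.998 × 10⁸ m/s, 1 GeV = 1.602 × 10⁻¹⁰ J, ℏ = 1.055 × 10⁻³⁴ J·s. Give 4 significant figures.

1.508 × 10¹⁴ W

Power is [E]/[T] = [E]²/ℏ.
1 GeV² → 1/ℏ × (1 GeV in J)² = 2.433 × 10¹⁴ W.
Result: 0.620 × 2.433 × 10¹⁴ = 1.508 × 10¹⁴ W.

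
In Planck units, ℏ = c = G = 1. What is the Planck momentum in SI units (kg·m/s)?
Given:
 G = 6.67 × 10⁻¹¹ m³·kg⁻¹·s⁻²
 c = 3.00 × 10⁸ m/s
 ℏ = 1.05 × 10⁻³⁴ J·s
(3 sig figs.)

6.52 kg·m/s

The unique combination of the constants set to 1 with dimensions of momentum is p_P = √(ℏc³/G).
  = √(42.5)
  = 6.52 kg·m/s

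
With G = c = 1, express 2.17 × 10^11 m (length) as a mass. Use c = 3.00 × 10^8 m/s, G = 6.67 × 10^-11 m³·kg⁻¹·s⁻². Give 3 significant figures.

Length → mass via c²/G.
2.17 × 10^11 m × (c²/G) = 2.93 × 10^38 kg

2.93 × 10^38 kg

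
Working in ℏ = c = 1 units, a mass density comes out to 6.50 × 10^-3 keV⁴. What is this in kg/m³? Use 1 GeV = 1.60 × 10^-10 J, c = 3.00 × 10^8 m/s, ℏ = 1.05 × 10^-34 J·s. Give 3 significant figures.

1.51 × 10^-6 kg/m³

Mass density is [E]/(c²[L]³) = [E]⁴/(ℏ³c⁵).
1 GeV⁴ → 1/(ℏ³c⁵) × (1 GeV in J)⁴ = 2.33 × 10^20 kg/m³.
Convert the energy scale: 6.50 × 10^-3 keV⁴ = 6.50 × 10^-27 GeV⁴.
Result: 6.50 × 10^-27 × 2.33 × 10^20 = 1.51 × 10^-6 kg/m³.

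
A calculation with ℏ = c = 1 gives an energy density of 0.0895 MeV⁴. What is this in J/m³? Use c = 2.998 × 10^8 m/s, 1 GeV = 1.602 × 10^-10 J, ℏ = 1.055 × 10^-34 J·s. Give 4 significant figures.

1.863 × 10^24 J/m³

[E]/[L]³ = [E]⁴/(ℏc)³; restore (ℏc)⁻³.
1 GeV⁴ → 1/(ℏc)³ × (1 GeV in J)⁴ = 2.082 × 10^37 J/m³.
Convert the energy scale: 0.0895 MeV⁴ = 8.95 × 10^-14 GeV⁴.
Result: 8.95 × 10^-14 × 2.082 × 10^37 = 1.863 × 10^24 J/m³.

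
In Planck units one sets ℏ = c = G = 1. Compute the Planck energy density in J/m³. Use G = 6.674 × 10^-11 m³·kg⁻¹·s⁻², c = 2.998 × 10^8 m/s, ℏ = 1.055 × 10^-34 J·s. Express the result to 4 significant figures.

4.632 × 10^113 J/m³

u_P = c⁷/(ℏG²)
  = 2.177 × 10^59 / 4.699 × 10^-55
  = 4.632 × 10^113 J/m³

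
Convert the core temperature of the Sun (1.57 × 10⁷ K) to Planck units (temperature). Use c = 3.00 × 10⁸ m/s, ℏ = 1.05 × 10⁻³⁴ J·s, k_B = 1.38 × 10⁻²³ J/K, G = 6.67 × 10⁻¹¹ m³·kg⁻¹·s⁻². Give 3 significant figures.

1.11 × 10⁻²⁵

Planck temperature: T_P = √(ℏc⁵/G) / k_B = 1.42 × 10³² K.
1.57 × 10⁷ / 1.42 × 10³² = 1.11 × 10⁻²⁵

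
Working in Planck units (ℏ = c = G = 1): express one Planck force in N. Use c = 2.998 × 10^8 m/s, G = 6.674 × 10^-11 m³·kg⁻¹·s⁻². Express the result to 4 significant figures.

1.210 × 10^44 N

From ℏ = c = G = 1 the force scale is F_P = c⁴/G.
  = 8.078 × 10^33 / 6.674 × 10^-11
  = 1.210 × 10^44 N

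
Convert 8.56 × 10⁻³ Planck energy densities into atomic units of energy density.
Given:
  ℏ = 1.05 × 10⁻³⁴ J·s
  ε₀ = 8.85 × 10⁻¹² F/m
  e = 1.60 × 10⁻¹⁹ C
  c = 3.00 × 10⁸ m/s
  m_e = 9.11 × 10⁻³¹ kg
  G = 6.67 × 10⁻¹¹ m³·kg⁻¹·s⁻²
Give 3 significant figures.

1.33 × 10⁹⁸

Planck energy density: u_P = c⁷/(ℏG²) = 4.68 × 10¹¹³ J/m³
atomic unit of energy density: u_au = E_h/a₀³ = m_e⁴e¹⁰/((4πε₀)⁵ℏ⁸) = 3.01 × 10¹³ J/m³
8.56 × 10⁻³ × 4.68 × 10¹¹³ / 3.01 × 10¹³ = 1.33 × 10⁹⁸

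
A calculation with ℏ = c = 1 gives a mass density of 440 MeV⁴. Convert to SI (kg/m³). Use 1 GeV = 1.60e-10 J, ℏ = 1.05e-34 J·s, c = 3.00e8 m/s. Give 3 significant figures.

Mass density is [E]/(c²[L]³) = [E]⁴/(ℏ³c⁵).
1 GeV⁴ → 1/(ℏ³c⁵) × (1 GeV in J)⁴ = 2.33e20 kg/m³.
Convert the energy scale: 440 MeV⁴ = 4.40e-10 GeV⁴.
Result: 4.40e-10 × 2.33e20 = 1.03e11 kg/m³.

1.03e11 kg/m³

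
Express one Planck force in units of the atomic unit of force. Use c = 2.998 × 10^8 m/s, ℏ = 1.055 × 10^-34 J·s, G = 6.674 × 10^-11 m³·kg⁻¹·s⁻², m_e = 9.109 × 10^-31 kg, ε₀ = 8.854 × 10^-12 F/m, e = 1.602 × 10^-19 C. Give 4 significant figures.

Planck force: F_P = c⁴/G = 1.210 × 10^44 N
atomic unit of force: F_au = E_h/a₀ = m_e²e⁶/((4πε₀)³ℏ⁴) = 8.220 × 10^-8 N
ratio = 1.210 × 10^44 / 8.220 × 10^-8 = 1.473 × 10^51

1.473 × 10^51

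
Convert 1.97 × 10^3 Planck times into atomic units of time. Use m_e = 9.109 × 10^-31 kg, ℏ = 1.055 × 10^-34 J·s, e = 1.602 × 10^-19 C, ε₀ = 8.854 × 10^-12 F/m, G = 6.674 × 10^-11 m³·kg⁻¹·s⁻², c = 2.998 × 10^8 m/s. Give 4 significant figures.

4.384 × 10^-24

Planck time: t_P = √(ℏG/c⁵) = 5.392 × 10^-44 s
atomic unit of time: τ_au = (4πε₀)²ℏ³/(m_e e⁴) = 2.423 × 10^-17 s
1.97 × 10^3 × 5.392 × 10^-44 / 2.423 × 10^-17 = 4.384 × 10^-24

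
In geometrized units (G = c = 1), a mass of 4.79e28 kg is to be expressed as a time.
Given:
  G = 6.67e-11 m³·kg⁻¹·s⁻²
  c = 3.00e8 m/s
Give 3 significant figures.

Mass → time via G/c³.
4.79e28 kg × (G/c³) = 1.18e-7 s

1.18e-7 s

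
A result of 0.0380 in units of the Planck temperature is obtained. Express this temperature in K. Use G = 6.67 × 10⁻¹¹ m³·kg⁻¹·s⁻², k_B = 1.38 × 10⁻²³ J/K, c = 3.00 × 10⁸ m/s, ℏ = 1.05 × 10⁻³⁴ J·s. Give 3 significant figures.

5.39 × 10³⁰ K

One Planck temperature: T_P = √(ℏc⁵/G) / k_B = 1.42 × 10³² K.
0.0380 × 1.42 × 10³² K = 5.39 × 10³⁰ K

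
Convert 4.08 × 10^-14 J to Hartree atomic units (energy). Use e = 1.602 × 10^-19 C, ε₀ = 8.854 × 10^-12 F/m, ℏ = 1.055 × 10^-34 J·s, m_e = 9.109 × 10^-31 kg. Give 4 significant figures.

9.370 × 10^3

hartree: E_h = m_e e⁴/(4πε₀ℏ)² = 4.354 × 10^-18 J.
4.08 × 10^-14 / 4.354 × 10^-18 = 9.370 × 10^3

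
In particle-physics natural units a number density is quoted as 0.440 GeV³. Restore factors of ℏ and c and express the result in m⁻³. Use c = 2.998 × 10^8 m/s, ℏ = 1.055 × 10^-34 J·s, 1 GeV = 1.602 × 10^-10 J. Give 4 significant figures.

5.717 × 10^46 m⁻³

Number density is [L]⁻³ = [E]³/(ℏc)³.
1 GeV³ → 1/(ℏc)³ × (1 GeV in J)³ = 1.299 × 10^47 m⁻³.
Result: 0.440 × 1.299 × 10^47 = 5.717 × 10^46 m⁻³.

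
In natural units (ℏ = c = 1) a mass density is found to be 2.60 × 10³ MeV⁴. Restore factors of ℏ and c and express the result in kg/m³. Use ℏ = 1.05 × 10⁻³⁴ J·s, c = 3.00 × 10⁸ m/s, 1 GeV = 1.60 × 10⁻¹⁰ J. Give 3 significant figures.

Mass density is [E]/(c²[L]³) = [E]⁴/(ℏ³c⁵).
1 GeV⁴ → 1/(ℏ³c⁵) × (1 GeV in J)⁴ = 2.33 × 10²⁰ kg/m³.
Convert the energy scale: 2.60 × 10³ MeV⁴ = 2.60 × 10⁻⁹ GeV⁴.
Result: 2.60 × 10⁻⁹ × 2.33 × 10²⁰ = 6.06 × 10¹¹ kg/m³.

6.06 × 10¹¹ kg/m³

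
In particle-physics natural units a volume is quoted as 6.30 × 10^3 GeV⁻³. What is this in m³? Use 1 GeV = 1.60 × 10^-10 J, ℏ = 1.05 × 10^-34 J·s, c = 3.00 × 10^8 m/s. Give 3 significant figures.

4.81 × 10^-44 m³

Volume is [L]³ = [E]⁻³·(ℏc)³.
1 GeV⁻³ → (ℏc)³ × (1 GeV in J)⁻³ = 7.63 × 10^-48 m³.
Result: 6.30 × 10^3 × 7.63 × 10^-48 = 4.81 × 10^-44 m³.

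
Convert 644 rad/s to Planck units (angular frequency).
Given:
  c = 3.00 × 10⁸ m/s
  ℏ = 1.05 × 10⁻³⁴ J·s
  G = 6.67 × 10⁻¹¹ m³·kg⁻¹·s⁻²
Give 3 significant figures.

3.46 × 10⁻⁴¹

Planck angular frequency: ω_P = √(c⁵/(ℏG)) = 1.86 × 10⁴³ rad/s.
644 / 1.86 × 10⁴³ = 3.46 × 10⁻⁴¹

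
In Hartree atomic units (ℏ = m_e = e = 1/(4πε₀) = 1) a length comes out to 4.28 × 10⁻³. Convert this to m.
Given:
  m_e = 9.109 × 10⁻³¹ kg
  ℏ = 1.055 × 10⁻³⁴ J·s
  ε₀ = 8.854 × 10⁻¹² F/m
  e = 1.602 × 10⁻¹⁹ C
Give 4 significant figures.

2.267 × 10⁻¹³ m

One Bohr radius: a₀ = 4πε₀ℏ²/(m_e e²) = 5.297 × 10⁻¹¹ m.
4.28 × 10⁻³ × 5.297 × 10⁻¹¹ m = 2.267 × 10⁻¹³ m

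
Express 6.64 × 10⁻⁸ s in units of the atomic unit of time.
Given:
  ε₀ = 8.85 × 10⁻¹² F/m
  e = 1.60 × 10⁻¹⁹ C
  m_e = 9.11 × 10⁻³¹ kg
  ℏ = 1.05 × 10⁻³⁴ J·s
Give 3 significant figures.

2.77 × 10⁹

atomic unit of time: τ_au = (4πε₀)²ℏ³/(m_e e⁴) = 2.40 × 10⁻¹⁷ s.
6.64 × 10⁻⁸ / 2.40 × 10⁻¹⁷ = 2.77 × 10⁹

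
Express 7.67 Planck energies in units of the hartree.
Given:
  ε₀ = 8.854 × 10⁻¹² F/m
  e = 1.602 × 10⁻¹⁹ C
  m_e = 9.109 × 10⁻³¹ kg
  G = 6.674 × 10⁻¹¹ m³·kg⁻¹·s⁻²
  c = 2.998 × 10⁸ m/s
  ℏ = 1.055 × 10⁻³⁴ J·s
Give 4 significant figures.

Planck energy: E_P = √(ℏc⁵/G) = 1.957 × 10⁹ J
hartree: E_h = m_e e⁴/(4πε₀ℏ)² = 4.354 × 10⁻¹⁸ J
7.67 × 1.957 × 10⁹ / 4.354 × 10⁻¹⁸ = 3.447 × 10²⁷

3.447 × 10²⁷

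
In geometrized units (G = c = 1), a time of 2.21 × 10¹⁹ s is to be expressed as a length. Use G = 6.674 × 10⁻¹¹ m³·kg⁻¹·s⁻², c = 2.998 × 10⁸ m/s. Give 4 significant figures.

Time → length via c.
2.21 × 10¹⁹ s × (c) = 6.626 × 10²⁷ m

6.626 × 10²⁷ m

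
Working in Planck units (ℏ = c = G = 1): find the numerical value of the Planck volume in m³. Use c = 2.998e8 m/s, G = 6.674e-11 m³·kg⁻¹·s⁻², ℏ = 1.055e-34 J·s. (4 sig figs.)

4.224e-105 m³

Dimensional analysis gives V_P = (ℏG/c³)^(3/2).
  = √(1.784e-209)
  = 4.224e-105 m³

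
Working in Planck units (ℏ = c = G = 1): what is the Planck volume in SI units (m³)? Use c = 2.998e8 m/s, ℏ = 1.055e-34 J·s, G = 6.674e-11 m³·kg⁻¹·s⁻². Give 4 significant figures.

Dimensional analysis gives V_P = (ℏG/c³)^(3/2).
  = √(1.784e-209)
  = 4.224e-105 m³

4.224e-105 m³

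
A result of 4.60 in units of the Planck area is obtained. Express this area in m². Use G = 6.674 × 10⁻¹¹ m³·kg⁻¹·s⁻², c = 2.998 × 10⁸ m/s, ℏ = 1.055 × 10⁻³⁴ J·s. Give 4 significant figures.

1.202 × 10⁻⁶⁹ m²

One Planck area: A_P = ℏG/c³ = 2.613 × 10⁻⁷⁰ m².
4.60 × 2.613 × 10⁻⁷⁰ m² = 1.202 × 10⁻⁶⁹ m²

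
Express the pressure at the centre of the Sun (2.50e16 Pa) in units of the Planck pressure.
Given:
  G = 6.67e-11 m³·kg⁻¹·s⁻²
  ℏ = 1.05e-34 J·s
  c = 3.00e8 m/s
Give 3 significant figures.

5.34e-98

Planck pressure: p_P = c⁷/(ℏG²) = 4.68e113 Pa.
2.50e16 / 4.68e113 = 5.34e-98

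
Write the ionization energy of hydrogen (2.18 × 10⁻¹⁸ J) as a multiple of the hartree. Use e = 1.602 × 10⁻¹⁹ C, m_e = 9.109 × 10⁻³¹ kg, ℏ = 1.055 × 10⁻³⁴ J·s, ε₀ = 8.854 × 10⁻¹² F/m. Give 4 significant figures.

hartree: E_h = m_e e⁴/(4πε₀ℏ)² = 4.354 × 10⁻¹⁸ J.
2.18 × 10⁻¹⁸ / 4.354 × 10⁻¹⁸ = 0.5007

0.5007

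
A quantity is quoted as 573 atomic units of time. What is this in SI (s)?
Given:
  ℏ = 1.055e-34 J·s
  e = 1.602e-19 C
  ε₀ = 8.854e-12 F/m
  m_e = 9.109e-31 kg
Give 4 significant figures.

One atomic unit of time: τ_au = (4πε₀)²ℏ³/(m_e e⁴) = 2.423e-17 s.
573 × 2.423e-17 s = 1.388e-14 s

1.388e-14 s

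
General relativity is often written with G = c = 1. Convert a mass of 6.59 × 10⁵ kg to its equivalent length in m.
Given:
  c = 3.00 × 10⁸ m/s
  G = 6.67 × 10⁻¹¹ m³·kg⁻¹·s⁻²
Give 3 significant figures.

In G = c = 1 units mass has dimensions of length; the conversion factor is G/c².
6.59 × 10⁵ kg × (G/c²) = 4.88 × 10⁻²² m

4.88 × 10⁻²² m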